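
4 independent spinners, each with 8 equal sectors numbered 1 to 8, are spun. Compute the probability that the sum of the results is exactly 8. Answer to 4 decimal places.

0.0085

There are 8^4 = 4096 equally likely outcomes.
The number of ordered 4-tuples from {1,…,8} summing to 8 is 35.
P(sum = 8) = 35/4096 ≈ 0.0085.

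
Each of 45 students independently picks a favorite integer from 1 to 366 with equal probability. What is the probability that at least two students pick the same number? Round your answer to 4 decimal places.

0.9405

It's easier to compute the probability that all 45 are distinct.
P(all distinct) = 366/366 · 365/366 · ··· · 322/366 ≈ 0.0595.
So the probability of at least one match is 1 − 0.0595 = 0.9405.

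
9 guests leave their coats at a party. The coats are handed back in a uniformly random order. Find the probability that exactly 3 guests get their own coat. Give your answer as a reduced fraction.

Choose which 3 of the 9 are fixed: C(9,3) = 84 ways.
The remaining 6 must have no fixed point: D(6) = 265.
P = 84·265/362880 = 53/864.

53/864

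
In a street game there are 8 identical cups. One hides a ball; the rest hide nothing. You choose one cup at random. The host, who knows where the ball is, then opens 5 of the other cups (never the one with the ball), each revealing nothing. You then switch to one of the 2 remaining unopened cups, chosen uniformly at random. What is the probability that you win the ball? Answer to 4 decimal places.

0.4375

Your original cup holds the ball with probability 1/8, so the other 7 collectively hold it with probability 7/8.
The host can always find 5 empty cups to open, so the reveals don't change that 7/8; it is now spread over the 2 remaining unopened cups.
P(win by switching) = (7/8) · (1/2) = 7/16 ≈ 0.4375.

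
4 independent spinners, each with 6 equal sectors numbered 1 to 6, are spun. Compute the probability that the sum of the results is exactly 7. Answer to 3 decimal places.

0.015

There are 6^4 = 1296 equally likely outcomes.
The number of ordered 4-tuples from {1,…,6} summing to 7 is 20.
P(sum = 7) = 20/1296 = 5/324 ≈ 0.015.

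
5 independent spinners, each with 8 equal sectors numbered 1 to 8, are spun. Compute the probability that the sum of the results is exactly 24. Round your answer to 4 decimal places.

There are 8^5 = 32768 equally likely outcomes.
The number of ordered 5-tuples from {1,…,8} summing to 24 is 2380.
P(sum = 24) = 2380/32768 = 595/8192 ≈ 0.0726.

0.0726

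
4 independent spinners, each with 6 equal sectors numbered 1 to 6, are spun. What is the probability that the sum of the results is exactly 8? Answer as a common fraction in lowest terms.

35/1296

There are 6^4 = 1296 equally likely outcomes.
The number of ordered 4-tuples from {1,…,6} summing to 8 is 35.
P(sum = 8) = 35/1296.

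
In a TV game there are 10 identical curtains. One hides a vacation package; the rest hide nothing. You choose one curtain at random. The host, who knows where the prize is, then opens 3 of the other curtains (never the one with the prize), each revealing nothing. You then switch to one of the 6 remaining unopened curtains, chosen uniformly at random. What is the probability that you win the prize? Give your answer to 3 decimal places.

Your original curtain holds the prize with probability 1/10, so the other 9 collectively hold it with probability 9/10.
The host can always find 3 empty curtains to open, so the reveals don't change that 9/10; it is now spread over the 6 remaining unopened curtains.
P(win by switching) = (9/10) · (1/6) = 3/20 ≈ 0.150.

0.150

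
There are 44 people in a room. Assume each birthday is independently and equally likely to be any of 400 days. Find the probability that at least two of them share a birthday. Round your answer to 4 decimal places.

It's easier to compute the probability that all 44 are distinct.
P(all distinct) = 400/400 · 399/400 · ··· · 357/400 ≈ 0.0858.
So the probability of at least one match is 1 − 0.0858 = 0.9142.

0.9142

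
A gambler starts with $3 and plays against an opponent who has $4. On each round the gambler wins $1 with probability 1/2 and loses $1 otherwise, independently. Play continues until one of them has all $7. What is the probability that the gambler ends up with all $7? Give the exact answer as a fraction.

With a fair step, P(i) = ½P(i−1) + ½P(i+1) with P(0)=0, P(7)=1 has the linear solution P(i) = i/7.
P(3) = 3/7.

3/7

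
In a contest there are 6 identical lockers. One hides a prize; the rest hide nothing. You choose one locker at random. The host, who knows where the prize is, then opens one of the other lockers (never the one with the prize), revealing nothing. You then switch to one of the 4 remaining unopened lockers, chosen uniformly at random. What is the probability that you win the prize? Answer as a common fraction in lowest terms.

5/24

Your original locker holds the prize with probability 1/6, so the other 5 collectively hold it with probability 5/6.
The host can always find an empty locker to open, so this doesn't change that 5/6; it is now spread over the 4 remaining unopened lockers.
P(win by switching) = (5/6) · (1/4) = 5/24.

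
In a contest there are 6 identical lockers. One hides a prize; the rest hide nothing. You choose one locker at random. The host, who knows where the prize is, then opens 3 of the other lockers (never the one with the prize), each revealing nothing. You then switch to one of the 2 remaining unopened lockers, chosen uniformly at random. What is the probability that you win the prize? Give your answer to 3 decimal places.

Your original locker holds the prize with probability 1/6, so the other 5 collectively hold it with probability 5/6.
The host can always find 3 empty lockers to open, so the reveals don't change that 5/6; it is now spread over the 2 remaining unopened lockers.
P(win by switching) = (5/6) · (1/2) = 5/12 ≈ 0.417.

0.417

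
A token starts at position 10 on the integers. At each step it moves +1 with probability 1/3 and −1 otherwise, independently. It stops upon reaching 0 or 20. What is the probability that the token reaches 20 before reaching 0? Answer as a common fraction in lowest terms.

1/1025

Let r = q/p = (2/3)/(1/3) = 2. The recurrence P(i) = p·P(i+1) + q·P(i−1) with P(0)=0, P(20)=1 gives P(i) = (1 − r^i)/(1 − r^20).
P(10) = (1 − (2)^10) / (1 − (2)^20) = 1/1025.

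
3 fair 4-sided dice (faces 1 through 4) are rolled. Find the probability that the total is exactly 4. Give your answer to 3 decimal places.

There are 4^3 = 64 equally likely outcomes.
The number of ordered 3-tuples from {1,…,4} summing to 4 is 3.
P(sum = 4) = 3/64 ≈ 0.047.

0.047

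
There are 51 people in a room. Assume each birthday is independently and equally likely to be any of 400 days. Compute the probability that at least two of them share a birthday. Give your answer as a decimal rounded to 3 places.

It's easier to compute the probability that all 51 are distinct.
P(all distinct) = 400/400 · 399/400 · ··· · 350/400 ≈ 0.036.
So the probability of at least one match is 1 − 0.036 = 0.964.

0.964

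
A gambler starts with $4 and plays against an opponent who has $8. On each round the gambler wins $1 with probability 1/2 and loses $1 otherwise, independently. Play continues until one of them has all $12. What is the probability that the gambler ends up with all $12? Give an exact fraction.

1/3

With a fair step, P(i) = ½P(i−1) + ½P(i+1) with P(0)=0, P(12)=1 has the linear solution P(i) = i/12.
P(4) = 4/12 = 1/3.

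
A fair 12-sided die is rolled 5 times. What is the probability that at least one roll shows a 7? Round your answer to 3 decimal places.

0.353

P(no roll shows a 7) = (11/12)^5 ≈ 0.647.
P(at least one) = 1 − 0.647 = 0.353.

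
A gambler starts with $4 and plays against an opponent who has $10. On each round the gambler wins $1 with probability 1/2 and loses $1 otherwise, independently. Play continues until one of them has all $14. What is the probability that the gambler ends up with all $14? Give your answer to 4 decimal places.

0.2857

With a fair step, P(i) = ½P(i−1) + ½P(i+1) with P(0)=0, P(14)=1 has the linear solution P(i) = i/14.
P(4) = 4/14 = 2/7 ≈ 0.2857.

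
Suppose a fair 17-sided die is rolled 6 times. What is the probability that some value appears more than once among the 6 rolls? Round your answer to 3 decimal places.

P(all 6 different) = 17/17 · 16/17 · ··· · 12/17 ≈ 0.369.
P(at least two equal) = 1 − 0.369 = 0.631.

0.631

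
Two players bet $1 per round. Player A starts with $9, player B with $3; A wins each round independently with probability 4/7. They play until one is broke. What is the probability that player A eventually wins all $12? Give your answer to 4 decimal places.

0.9552

Let r = q/p = (3/7)/(4/7) = 3/4. The recurrence P(i) = p·P(i+1) + q·P(i−1) with P(0)=0, P(12)=1 gives P(i) = (1 − r^i)/(1 − r^12).
P(9) = (1 − (3/4)^9) / (1 − (3/4)^12) = 419392/439075 ≈ 0.9552.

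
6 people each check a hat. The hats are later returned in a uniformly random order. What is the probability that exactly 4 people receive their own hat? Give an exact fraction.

Choose which 4 of the 6 are fixed: C(6,4) = 15 ways.
The remaining 2 must have no fixed point: D(2) = 1.
P = 15·1/720 = 1/48.

1/48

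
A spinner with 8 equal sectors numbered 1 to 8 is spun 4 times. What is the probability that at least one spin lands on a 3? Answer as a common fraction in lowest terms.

1695/4096

P(no spin lands on a 3) = (7/8)^4 = 2401/4096.
P(at least one) = 1 − 2401/4096 = 1695/4096.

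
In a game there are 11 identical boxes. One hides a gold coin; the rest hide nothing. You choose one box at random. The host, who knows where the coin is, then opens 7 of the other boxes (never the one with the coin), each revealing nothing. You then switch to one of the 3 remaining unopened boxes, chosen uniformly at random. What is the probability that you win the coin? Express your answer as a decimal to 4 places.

0.3030

Your original box holds the coin with probability 1/11, so the other 10 collectively hold it with probability 10/11.
The host can always find 7 empty boxes to open, so the reveals don't change that 10/11; it is now spread over the 3 remaining unopened boxes.
P(win by switching) = (10/11) · (1/3) = 10/33 ≈ 0.3030.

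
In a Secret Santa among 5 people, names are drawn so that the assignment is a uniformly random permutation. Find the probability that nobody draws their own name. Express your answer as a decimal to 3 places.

0.367

This is the derangement probability: permutations of 5 with no fixed point.
D(5) = 5! · (1 − 1/1! + 1/2! − ··· + (−1)^5/5!) = 44.
P = 44/120 = 11/30 ≈ 0.367.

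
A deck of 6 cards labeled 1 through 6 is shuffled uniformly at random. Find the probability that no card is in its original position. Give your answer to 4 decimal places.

0.3681

This is the derangement probability: permutations of 6 with no fixed point.
D(6) = 6! · (1 − 1/1! + 1/2! − ··· + (−1)^6/6!) = 265.
P = 265/720 = 53/144 ≈ 0.3681.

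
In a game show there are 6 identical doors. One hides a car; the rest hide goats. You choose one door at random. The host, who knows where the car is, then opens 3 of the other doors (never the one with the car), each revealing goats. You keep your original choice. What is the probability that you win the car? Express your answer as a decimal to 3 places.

0.167

The host can always open 3 empty doors regardless of your choice, so the reveals give no information about your original door.
P(win by staying) = 1/6 ≈ 0.167.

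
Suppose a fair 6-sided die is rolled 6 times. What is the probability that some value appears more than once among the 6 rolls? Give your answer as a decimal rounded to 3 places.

0.985

P(all 6 different) = 6/6 · 5/6 · ··· · 1/6 ≈ 0.015.
P(at least two equal) = 1 − 0.015 = 0.985.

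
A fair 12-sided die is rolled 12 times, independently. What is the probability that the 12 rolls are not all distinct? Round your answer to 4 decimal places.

P(all 12 different) = 12/12 · 11/12 · ··· · 1/12 ≈ 0.0001.
P(at least two equal) = 1 − 0.0001 = 0.9999.

0.9999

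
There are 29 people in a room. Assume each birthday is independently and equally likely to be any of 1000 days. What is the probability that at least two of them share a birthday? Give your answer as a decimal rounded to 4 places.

It's easier to compute the probability that all 29 are distinct.
P(all distinct) = 1000/1000 · 999/1000 · ··· · 972/1000 ≈ 0.6637.
So the probability of at least one match is 1 − 0.6637 = 0.3363.

0.3363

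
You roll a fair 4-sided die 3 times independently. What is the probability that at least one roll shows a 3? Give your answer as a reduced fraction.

P(no roll shows a 3) = (3/4)^3 = 27/64.
P(at least one) = 1 − 27/64 = 37/64.

37/64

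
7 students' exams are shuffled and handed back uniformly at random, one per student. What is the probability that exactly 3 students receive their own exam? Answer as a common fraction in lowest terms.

Choose which 3 of the 7 are fixed: C(7,3) = 35 ways.
The remaining 4 must have no fixed point: D(4) = 9.
P = 35·9/5040 = 1/16.

1/16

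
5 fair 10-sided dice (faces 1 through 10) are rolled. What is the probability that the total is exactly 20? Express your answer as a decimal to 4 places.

There are 10^5 = 100000 equally likely outcomes.
The number of ordered 5-tuples from {1,…,10} summing to 20 is 3246.
P(sum = 20) = 3246/100000 = 1623/50000 ≈ 0.0325.

0.0325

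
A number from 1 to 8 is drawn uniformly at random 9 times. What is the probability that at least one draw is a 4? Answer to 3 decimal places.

P(no draw is a 4) = (7/8)^9 ≈ 0.301.
P(at least one) = 1 − 0.301 = 0.699.

0.699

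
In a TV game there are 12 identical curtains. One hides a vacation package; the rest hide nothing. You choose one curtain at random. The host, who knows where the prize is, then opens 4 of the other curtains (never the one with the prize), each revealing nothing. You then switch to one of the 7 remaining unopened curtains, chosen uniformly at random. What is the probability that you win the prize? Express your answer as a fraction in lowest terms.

11/84

Your original curtain holds the prize with probability 1/12, so the other 11 collectively hold it with probability 11/12.
The host can always find 4 empty curtains to open, so the reveals don't change that 11/12; it is now spread over the 7 remaining unopened curtains.
P(win by switching) = (11/12) · (1/7) = 11/84.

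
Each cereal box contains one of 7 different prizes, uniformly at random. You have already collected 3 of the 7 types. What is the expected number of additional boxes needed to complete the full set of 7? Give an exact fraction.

175/12

Starting from 3 distinct types, each trial gives a new one with probability (7−i)/7 when i types are held, so the wait for the next new type is 7/(7−i).
E = 7/4 + 7/3 + 7/2 + 7/1 = 175/12.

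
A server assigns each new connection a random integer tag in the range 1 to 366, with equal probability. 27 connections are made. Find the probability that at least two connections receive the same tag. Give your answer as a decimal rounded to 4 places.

It's easier to compute the probability that all 27 are distinct.
P(all distinct) = 366/366 · 365/366 · ··· · 340/366 ≈ 0.3742.
So the probability of at least one match is 1 − 0.3742 = 0.6258.

0.6258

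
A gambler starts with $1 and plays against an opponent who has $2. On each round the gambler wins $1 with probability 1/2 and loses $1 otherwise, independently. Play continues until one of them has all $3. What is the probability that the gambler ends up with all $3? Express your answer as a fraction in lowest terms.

1/3

With a fair step, P(i) = ½P(i−1) + ½P(i+1) with P(0)=0, P(3)=1 has the linear solution P(i) = i/3.
P(1) = 1/3.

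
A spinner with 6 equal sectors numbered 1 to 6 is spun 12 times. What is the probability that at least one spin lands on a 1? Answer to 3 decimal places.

0.888

P(no spin lands on a 1) = (5/6)^12 ≈ 0.112.
P(at least one) = 1 − 0.112 = 0.888.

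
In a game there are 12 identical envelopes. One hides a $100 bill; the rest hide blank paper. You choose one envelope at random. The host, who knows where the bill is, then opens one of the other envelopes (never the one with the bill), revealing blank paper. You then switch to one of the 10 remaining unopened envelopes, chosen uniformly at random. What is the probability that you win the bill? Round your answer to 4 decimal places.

0.0917

Your original envelope holds the bill with probability 1/12, so the other 11 collectively hold it with probability 11/12.
The host can always find an empty envelope to open, so this doesn't change that 11/12; it is now spread over the 10 remaining unopened envelopes.
P(win by switching) = (11/12) · (1/10) = 11/120 ≈ 0.0917.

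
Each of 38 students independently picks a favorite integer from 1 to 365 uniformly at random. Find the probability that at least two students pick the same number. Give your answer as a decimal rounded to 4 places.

0.8641

It's easier to compute the probability that all 38 are distinct.
P(all distinct) = 365/365 · 364/365 · ··· · 328/365 ≈ 0.1359.
So the probability of at least one match is 1 − 0.1359 = 0.8641.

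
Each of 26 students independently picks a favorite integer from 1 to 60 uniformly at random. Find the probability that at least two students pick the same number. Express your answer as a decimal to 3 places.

0.998

It's easier to compute the probability that all 26 are distinct.
P(all distinct) = 60/60 · 59/60 · ··· · 35/60 ≈ 0.002.
So the probability of at least one match is 1 − 0.002 = 0.998.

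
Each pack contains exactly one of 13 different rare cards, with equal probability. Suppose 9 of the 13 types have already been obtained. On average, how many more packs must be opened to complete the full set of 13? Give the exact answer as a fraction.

Starting from 9 distinct types, each trial gives a new one with probability (13−i)/13 when i types are held, so the wait for the next new type is 13/(13−i).
E = 13/4 + 13/3 + 13/2 + 13/1 = 325/12.

325/12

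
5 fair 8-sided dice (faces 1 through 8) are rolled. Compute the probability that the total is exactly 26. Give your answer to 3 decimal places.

0.061

There are 8^5 = 32768 equally likely outcomes.
The number of ordered 5-tuples from {1,…,8} summing to 26 is 2010.
P(sum = 26) = 2010/32768 = 1005/16384 ≈ 0.061.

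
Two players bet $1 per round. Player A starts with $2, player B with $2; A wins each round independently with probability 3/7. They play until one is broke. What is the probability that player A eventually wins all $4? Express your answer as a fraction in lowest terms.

9/25

Let r = q/p = (4/7)/(3/7) = 4/3. The recurrence P(i) = p·P(i+1) + q·P(i−1) with P(0)=0, P(4)=1 gives P(i) = (1 − r^i)/(1 − r^4).
P(2) = (1 − (4/3)^2) / (1 − (4/3)^4) = 9/25.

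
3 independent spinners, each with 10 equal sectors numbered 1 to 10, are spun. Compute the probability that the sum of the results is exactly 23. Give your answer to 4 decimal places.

There are 10^3 = 1000 equally likely outcomes.
The number of ordered 3-tuples from {1,…,10} summing to 23 is 36.
P(sum = 23) = 36/1000 = 9/250 ≈ 0.0360.

0.0360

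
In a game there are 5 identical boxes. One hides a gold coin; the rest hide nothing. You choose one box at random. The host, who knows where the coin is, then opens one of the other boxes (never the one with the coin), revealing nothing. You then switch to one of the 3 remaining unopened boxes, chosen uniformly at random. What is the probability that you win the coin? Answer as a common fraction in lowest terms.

4/15

Your original box holds the coin with probability 1/5, so the other 4 collectively hold it with probability 4/5.
The host can always find an empty box to open, so this doesn't change that 4/5; it is now spread over the 3 remaining unopened boxes.
P(win by switching) = (4/5) · (1/3) = 4/15.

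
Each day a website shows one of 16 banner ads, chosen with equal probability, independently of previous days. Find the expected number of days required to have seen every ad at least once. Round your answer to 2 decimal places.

54.09

After i distinct types are collected, each trial gives a new one with probability (16−i)/16, so the expected wait for the next new type is 16/(16−i).
E = 16/16 + 16/15 + 16/14 + 16/13 + 16/12 + 16/11 + 16/10 + 16/9 + 16/8 + 16/7 + 16/6 + 16/5 + 16/4 + 16/3 + 16/2 + 16/1 = 2436559/45045 ≈ 54.09.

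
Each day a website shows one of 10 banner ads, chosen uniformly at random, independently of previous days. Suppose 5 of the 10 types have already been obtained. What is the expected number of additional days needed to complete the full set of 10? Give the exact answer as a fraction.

137/6

Starting from 5 distinct types, each trial gives a new one with probability (10−i)/10 when i types are held, so the wait for the next new type is 10/(10−i).
E = 10/5 + 10/4 + 10/3 + 10/2 + 10/1 = 137/6.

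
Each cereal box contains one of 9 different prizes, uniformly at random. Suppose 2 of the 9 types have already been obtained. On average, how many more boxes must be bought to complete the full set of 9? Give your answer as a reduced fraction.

Starting from 2 distinct types, each trial gives a new one with probability (9−i)/9 when i types are held, so the wait for the next new type is 9/(9−i).
E = 9/7 + 9/6 + 9/5 + 9/4 + 9/3 + 9/2 + 9/1 = 3267/140.

3267/140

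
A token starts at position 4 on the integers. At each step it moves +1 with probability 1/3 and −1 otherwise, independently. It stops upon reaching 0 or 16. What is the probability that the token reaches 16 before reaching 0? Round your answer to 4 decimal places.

0.0002

Let r = q/p = (2/3)/(1/3) = 2. The recurrence P(i) = p·P(i+1) + q·P(i−1) with P(0)=0, P(16)=1 gives P(i) = (1 − r^i)/(1 − r^16).
P(4) = (1 − (2)^4) / (1 − (2)^16) = 1/4369 ≈ 0.0002.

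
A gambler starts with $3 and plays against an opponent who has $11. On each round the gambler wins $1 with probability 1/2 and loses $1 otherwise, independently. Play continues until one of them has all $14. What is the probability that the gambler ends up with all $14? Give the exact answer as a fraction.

3/14

With a fair step, P(i) = ½P(i−1) + ½P(i+1) with P(0)=0, P(14)=1 has the linear solution P(i) = i/14.
P(3) = 3/14.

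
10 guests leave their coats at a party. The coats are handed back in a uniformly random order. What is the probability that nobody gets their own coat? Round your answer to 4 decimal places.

This is the derangement probability: permutations of 10 with no fixed point.
D(10) = 10! · (1 − 1/1! + 1/2! − ··· + (−1)^10/10!) = 1334961.
P = 1334961/3628800 = 16481/44800 ≈ 0.3679.

0.3679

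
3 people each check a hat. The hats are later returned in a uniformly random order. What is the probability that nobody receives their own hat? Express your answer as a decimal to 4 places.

0.3333

This is the derangement probability: permutations of 3 with no fixed point.
D(3) = 3! · (1 − 1/1! + 1/2! − ··· + (−1)^3/3!) = 2.
P = 2/6 = 1/3 ≈ 0.3333.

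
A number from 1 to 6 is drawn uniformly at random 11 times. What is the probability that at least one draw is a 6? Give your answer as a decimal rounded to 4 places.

0.8654

P(no draw is a 6) = (5/6)^11 ≈ 0.1346.
P(at least one) = 1 − 0.1346 = 0.8654.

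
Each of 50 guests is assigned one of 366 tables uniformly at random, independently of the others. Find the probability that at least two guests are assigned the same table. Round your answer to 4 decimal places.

0.9701

It's easier to compute the probability that all 50 are distinct.
P(all distinct) = 366/366 · 365/366 · ··· · 317/366 ≈ 0.0299.
So the probability of at least one match is 1 − 0.0299 = 0.9701.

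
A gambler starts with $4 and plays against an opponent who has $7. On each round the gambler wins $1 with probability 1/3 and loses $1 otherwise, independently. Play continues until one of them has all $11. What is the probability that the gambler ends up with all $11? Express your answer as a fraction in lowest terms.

15/2047

Let r = q/p = (2/3)/(1/3) = 2. The recurrence P(i) = p·P(i+1) + q·P(i−1) with P(0)=0, P(11)=1 gives P(i) = (1 − r^i)/(1 − r^11).
P(4) = (1 − (2)^4) / (1 − (2)^11) = 15/2047.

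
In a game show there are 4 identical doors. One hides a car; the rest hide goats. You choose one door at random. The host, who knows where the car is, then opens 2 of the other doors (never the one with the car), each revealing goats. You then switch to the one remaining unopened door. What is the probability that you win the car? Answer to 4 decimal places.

0.7500

Your original door holds the car with probability 1/4, so the other 3 collectively hold it with probability 3/4.
The host can always find 2 empty doors to open, so the reveals don't change that 3/4; it is now spread over the 1 remaining unopened door.
P(win by switching) = (3/4) · (1/1) = 3/4 ≈ 0.7500.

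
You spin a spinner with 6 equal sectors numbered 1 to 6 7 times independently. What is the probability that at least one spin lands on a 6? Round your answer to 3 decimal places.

P(no spin lands on a 6) = (5/6)^7 ≈ 0.279.
P(at least one) = 1 − 0.279 = 0.721.

0.721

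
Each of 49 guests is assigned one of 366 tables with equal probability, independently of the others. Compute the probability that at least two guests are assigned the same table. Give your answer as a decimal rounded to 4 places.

0.9654

It's easier to compute the probability that all 49 are distinct.
P(all distinct) = 366/366 · 365/366 · ··· · 318/366 ≈ 0.0346.
So the probability of at least one match is 1 − 0.0346 = 0.9654.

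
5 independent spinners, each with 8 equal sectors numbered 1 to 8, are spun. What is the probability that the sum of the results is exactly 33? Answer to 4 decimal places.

There are 8^5 = 32768 equally likely outcomes.
The number of ordered 5-tuples from {1,…,8} summing to 33 is 330.
P(sum = 33) = 330/32768 = 165/16384 ≈ 0.0101.

0.0101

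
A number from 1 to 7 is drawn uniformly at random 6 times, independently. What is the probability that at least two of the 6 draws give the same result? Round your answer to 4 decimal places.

0.9572

P(all 6 different) = 7/7 · 6/7 · ··· · 2/7 ≈ 0.0428.
P(at least two equal) = 1 − 0.0428 = 0.9572.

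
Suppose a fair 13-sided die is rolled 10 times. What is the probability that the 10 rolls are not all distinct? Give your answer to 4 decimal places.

P(all 10 different) = 13/13 · 12/13 · ··· · 4/13 ≈ 0.0075.
P(at least two equal) = 1 − 0.0075 = 0.9925.

0.9925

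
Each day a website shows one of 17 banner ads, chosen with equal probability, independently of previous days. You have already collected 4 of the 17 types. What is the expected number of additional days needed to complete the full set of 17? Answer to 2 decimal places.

Starting from 4 distinct types, each trial gives a new one with probability (17−i)/17 when i types are held, so the wait for the next new type is 17/(17−i).
E = 17/13 + 17/12 + 17/11 + 17/10 + 17/9 + 17/8 + 17/7 + 17/6 + 17/5 + 17/4 + 17/3 + 17/2 + 17/1 = 19481881/360360 ≈ 54.06.

54.06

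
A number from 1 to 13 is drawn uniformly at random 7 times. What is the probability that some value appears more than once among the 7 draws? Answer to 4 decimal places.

0.8622

P(all 7 different) = 13/13 · 12/13 · ··· · 7/13 ≈ 0.1378.
P(at least two equal) = 1 − 0.1378 = 0.8622.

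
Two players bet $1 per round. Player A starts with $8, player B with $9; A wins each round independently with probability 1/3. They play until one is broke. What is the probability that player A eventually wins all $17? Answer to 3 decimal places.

0.002

Let r = q/p = (2/3)/(1/3) = 2. The recurrence P(i) = p·P(i+1) + q·P(i−1) with P(0)=0, P(17)=1 gives P(i) = (1 − r^i)/(1 − r^17).
P(8) = (1 − (2)^8) / (1 − (2)^17) = 255/131071 ≈ 0.002.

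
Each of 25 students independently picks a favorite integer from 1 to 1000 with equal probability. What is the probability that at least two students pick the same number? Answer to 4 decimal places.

0.2610

It's easier to compute the probability that all 25 are distinct.
P(all distinct) = 1000/1000 · 999/1000 · ··· · 976/1000 ≈ 0.7390.
So the probability of at least one match is 1 − 0.7390 = 0.2610.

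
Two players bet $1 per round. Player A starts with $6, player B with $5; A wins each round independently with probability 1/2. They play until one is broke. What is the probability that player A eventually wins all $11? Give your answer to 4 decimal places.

0.5455

With a fair step, P(i) = ½P(i−1) + ½P(i+1) with P(0)=0, P(11)=1 has the linear solution P(i) = i/11.
P(6) = 6/11 ≈ 0.5455.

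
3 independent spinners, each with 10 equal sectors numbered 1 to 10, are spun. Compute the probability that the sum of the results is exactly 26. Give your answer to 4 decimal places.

0.0150

There are 10^3 = 1000 equally likely outcomes.
The number of ordered 3-tuples from {1,…,10} summing to 26 is 15.
P(sum = 26) = 15/1000 = 3/200 ≈ 0.0150.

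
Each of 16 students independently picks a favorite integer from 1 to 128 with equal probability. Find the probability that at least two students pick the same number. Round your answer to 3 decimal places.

It's easier to compute the probability that all 16 are distinct.
P(all distinct) = 128/128 · 127/128 · ··· · 113/128 ≈ 0.376.
So the probability of at least one match is 1 − 0.376 = 0.624.

0.624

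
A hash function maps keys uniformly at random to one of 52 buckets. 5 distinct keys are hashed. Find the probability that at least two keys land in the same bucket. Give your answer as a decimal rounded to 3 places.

It's easier to compute the probability that all 5 are distinct.
P(all distinct) = 52/52 · 51/52 · ··· · 48/52 ≈ 0.820.
So the probability of at least one match is 1 − 0.820 = 0.180.

0.180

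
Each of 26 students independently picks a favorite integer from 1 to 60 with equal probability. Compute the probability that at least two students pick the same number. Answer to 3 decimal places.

It's easier to compute the probability that all 26 are distinct.
P(all distinct) = 60/60 · 59/60 · ··· · 35/60 ≈ 0.002.
So the probability of at least one match is 1 − 0.002 = 0.998.

0.998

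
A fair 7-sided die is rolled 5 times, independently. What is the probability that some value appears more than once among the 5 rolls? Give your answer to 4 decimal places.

0.8501

P(all 5 different) = 7/7 · 6/7 · ··· · 3/7 ≈ 0.1499.
P(at least two equal) = 1 − 0.1499 = 0.8501.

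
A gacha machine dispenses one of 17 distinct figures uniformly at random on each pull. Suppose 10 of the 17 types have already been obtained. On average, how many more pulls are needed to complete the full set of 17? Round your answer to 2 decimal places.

44.08

Starting from 10 distinct types, each trial gives a new one with probability (17−i)/17 when i types are held, so the wait for the next new type is 17/(17−i).
E = 17/7 + 17/6 + 17/5 + 17/4 + 17/3 + 17/2 + 17/1 = 6171/140 ≈ 44.08.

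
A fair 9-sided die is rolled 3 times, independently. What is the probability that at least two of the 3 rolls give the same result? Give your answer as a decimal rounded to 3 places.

0.309

P(all 3 different) = 9/9 · 8/9 · ··· · 7/9 ≈ 0.691.
P(at least two equal) = 1 − 0.691 = 0.309.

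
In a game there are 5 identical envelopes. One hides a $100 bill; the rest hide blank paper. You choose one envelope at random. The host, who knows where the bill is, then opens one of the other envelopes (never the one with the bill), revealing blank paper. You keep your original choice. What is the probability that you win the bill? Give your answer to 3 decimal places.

The host can always open an empty envelope regardless of your choice, so this gives no information about your original envelope.
P(win by staying) = 1/5 ≈ 0.200.

0.200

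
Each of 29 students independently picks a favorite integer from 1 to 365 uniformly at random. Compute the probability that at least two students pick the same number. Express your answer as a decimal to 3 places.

It's easier to compute the probability that all 29 are distinct.
P(all distinct) = 365/365 · 364/365 · ··· · 337/365 ≈ 0.319.
So the probability of at least one match is 1 − 0.319 = 0.681.

0.681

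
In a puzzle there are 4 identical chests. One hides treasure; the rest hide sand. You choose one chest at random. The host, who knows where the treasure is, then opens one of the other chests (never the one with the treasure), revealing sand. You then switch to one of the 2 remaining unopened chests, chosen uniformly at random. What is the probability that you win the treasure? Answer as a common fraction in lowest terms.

3/8

Your original chest holds the treasure with probability 1/4, so the other 3 collectively hold it with probability 3/4.
The host can always find an empty chest to open, so this doesn't change that 3/4; it is now spread over the 2 remaining unopened chests.
P(win by switching) = (3/4) · (1/2) = 3/8.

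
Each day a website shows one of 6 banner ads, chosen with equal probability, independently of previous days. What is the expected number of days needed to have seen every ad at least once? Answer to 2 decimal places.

After i distinct types are collected, each trial gives a new one with probability (6−i)/6, so the expected wait for the next new type is 6/(6−i).
E = 6/6 + 6/5 + 6/4 + 6/3 + 6/2 + 6/1 = 147/10 ≈ 14.70.

14.70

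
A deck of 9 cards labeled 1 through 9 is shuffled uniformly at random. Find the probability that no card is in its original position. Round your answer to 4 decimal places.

This is the derangement probability: permutations of 9 with no fixed point.
D(9) = 9! · (1 − 1/1! + 1/2! − ··· + (−1)^9/9!) = 133496.
P = 133496/362880 = 16687/45360 ≈ 0.3679.

0.3679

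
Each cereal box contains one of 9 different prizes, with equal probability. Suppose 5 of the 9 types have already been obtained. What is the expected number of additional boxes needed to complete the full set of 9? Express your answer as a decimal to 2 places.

Starting from 5 distinct types, each trial gives a new one with probability (9−i)/9 when i types are held, so the wait for the next new type is 9/(9−i).
E = 9/4 + 9/3 + 9/2 + 9/1 = 75/4 ≈ 18.75.

18.75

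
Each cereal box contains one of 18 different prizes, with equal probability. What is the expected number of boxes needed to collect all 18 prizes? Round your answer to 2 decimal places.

After i distinct types are collected, each trial gives a new one with probability (18−i)/18, so the expected wait for the next new type is 18/(18−i).
E = 18/18 + 18/17 + 18/16 + 18/15 + 18/14 + 18/13 + 18/12 + 18/11 + 18/10 + 18/9 + 18/8 + 18/7 + 18/6 + 18/5 + 18/4 + 18/3 + 18/2 + 18/1 = 42822903/680680 ≈ 62.91.

62.91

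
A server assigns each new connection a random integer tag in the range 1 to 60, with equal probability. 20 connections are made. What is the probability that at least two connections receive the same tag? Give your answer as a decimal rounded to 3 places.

0.972

It's easier to compute the probability that all 20 are distinct.
P(all distinct) = 60/60 · 59/60 · ··· · 41/60 ≈ 0.028.
So the probability of at least one match is 1 − 0.028 = 0.972.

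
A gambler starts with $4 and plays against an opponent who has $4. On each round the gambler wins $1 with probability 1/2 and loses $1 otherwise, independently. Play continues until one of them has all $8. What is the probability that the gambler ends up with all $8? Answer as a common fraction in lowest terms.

With a fair step, P(i) = ½P(i−1) + ½P(i+1) with P(0)=0, P(8)=1 has the linear solution P(i) = i/8.
P(4) = 4/8 = 1/2.

1/2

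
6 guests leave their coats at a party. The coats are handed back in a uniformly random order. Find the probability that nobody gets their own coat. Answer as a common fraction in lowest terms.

53/144

This is the derangement probability: permutations of 6 with no fixed point.
D(6) = 6! · (1 − 1/1! + 1/2! − ··· + (−1)^6/6!) = 265.
P = 265/720 = 53/144.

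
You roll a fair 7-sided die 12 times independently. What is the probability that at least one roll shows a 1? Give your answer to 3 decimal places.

P(no roll shows a 1) = (6/7)^12 ≈ 0.157.
P(at least one) = 1 − 0.157 = 0.843.

0.843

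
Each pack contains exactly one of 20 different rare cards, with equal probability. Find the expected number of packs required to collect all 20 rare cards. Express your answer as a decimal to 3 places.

After i distinct types are collected, each trial gives a new one with probability (20−i)/20, so the expected wait for the next new type is 20/(20−i).
E = 20/20 + 20/19 + 20/18 + 20/17 + 20/16 + 20/15 + 20/14 + 20/13 + 20/12 + 20/11 + 20/10 + 20/9 + 20/8 + 20/7 + 20/6 + 20/5 + 20/4 + 20/3 + 20/2 + 20/1 = 279175675/3879876 ≈ 71.955.

71.955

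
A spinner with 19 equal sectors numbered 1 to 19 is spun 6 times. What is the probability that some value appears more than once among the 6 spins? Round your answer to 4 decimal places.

0.5848

P(all 6 different) = 19/19 · 18/19 · ··· · 14/19 ≈ 0.4152.
P(at least two equal) = 1 − 0.4152 = 0.5848.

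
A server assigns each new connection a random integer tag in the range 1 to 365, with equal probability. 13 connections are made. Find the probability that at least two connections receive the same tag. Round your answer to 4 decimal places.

0.1944

It's easier to compute the probability that all 13 are distinct.
P(all distinct) = 365/365 · 364/365 · ··· · 353/365 ≈ 0.8056.
So the probability of at least one match is 1 − 0.8056 = 0.1944.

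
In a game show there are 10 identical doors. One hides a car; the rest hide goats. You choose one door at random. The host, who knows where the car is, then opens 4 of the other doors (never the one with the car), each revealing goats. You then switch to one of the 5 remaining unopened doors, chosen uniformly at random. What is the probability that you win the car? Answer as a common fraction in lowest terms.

9/50

Your original door holds the car with probability 1/10, so the other 9 collectively hold it with probability 9/10.
The host can always find 4 empty doors to open, so the reveals don't change that 9/10; it is now spread over the 5 remaining unopened doors.
P(win by switching) = (9/10) · (1/5) = 9/50.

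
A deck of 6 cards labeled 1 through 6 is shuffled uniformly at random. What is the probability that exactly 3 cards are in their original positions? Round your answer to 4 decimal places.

0.0556

Choose which 3 of the 6 are fixed: C(6,3) = 20 ways.
The remaining 3 must have no fixed point: D(3) = 2.
P = 20·2/720 = 1/18 ≈ 0.0556.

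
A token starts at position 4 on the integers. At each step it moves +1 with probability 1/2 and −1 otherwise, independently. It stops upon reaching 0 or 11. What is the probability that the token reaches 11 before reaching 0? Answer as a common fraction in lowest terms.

4/11

With a fair step, P(i) = ½P(i−1) + ½P(i+1) with P(0)=0, P(11)=1 has the linear solution P(i) = i/11.
P(4) = 4/11.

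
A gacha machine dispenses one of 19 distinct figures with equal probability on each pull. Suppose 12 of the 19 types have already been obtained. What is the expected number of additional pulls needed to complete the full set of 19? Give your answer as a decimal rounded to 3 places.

Starting from 12 distinct types, each trial gives a new one with probability (19−i)/19 when i types are held, so the wait for the next new type is 19/(19−i).
E = 19/7 + 19/6 + 19/5 + 19/4 + 19/3 + 19/2 + 19/1 = 6897/140 ≈ 49.264.

49.264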